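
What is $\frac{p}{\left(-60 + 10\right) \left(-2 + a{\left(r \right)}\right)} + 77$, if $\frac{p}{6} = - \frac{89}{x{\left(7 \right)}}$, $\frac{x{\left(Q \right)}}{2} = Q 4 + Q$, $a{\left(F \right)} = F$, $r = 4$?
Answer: $\frac{269767}{3500} \approx 77.076$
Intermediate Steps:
$x{\left(Q \right)} = 10 Q$ ($x{\left(Q \right)} = 2 \left(Q 4 + Q\right) = 2 \left(4 Q + Q\right) = 2 \cdot 5 Q = 10 Q$)
$p = - \frac{267}{35}$ ($p = 6 \left(- \frac{89}{10 \cdot 7}\right) = 6 \left(- \frac{89}{70}\right) = - \frac{267}{35} \approx -7.6286$)
$\frac{p}{\left(-60 + 10\right) \left(-2 + a{\left(r \right)}\right)} + 77 = \frac{1}{\left(-60 + 10\right) \left(-2 + 4\right)} \left(- \frac{267}{35}\right) + 77 = \frac{1}{\left(-50\right) 2} \left(- \frac{267}{35}\right) + 77 = \frac{1}{-100} \left(- \frac{267}{35}\right) + 77 = \left(- \frac{1}{100}\right) \left(- \frac{267}{35}\right) + 77 = \frac{267}{3500} + 77 = \frac{269767}{3500}$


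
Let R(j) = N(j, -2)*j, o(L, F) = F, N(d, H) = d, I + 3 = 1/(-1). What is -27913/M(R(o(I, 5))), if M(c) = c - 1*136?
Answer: 27913/111 ≈ 251.47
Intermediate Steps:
I = -4 (I = -3 + 1/(-1) = -3 - 1 = -4)
R(j) = j² (R(j) = j*j = j²)
M(c) = -136 + c (M(c) = c - 136 = -136 + c)
-27913/M(R(o(I, 5))) = -27913/(-136 + 5²) = -27913/(-136 + 25) = -27913/(-111) = -27913*(-1/111) = 27913/111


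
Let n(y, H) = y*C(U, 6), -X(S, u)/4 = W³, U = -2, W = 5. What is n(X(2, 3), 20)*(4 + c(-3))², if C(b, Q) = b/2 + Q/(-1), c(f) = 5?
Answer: 283500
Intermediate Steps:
C(b, Q) = b/2 - Q (C(b, Q) = b*(½) + Q*(-1) = b/2 - Q)
X(S, u) = -500 (X(S, u) = -4*5³ = -4*125 = -500)
n(y, H) = -7*y (n(y, H) = y*((½)*(-2) - 1*6) = y*(-1 - 6) = y*(-7) = -7*y)
n(X(2, 3), 20)*(4 + c(-3))² = (-7*(-500))*(4 + 5)² = 3500*9² = 3500*81 = 283500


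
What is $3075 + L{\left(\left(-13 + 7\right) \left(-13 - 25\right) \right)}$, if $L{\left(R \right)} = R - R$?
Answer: $3075$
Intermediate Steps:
$L{\left(R \right)} = 0$
$3075 + L{\left(\left(-13 + 7\right) \left(-13 - 25\right) \right)} = 3075 + 0 = 3075$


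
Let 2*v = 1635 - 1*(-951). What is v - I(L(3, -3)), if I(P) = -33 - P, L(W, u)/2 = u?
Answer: 1320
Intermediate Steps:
L(W, u) = 2*u
v = 1293 (v = (1635 - 1*(-951))/2 = (1635 + 951)/2 = (1/2)*2586 = 1293)
v - I(L(3, -3)) = 1293 - (-33 - 2*(-3)) = 1293 - (-33 - 1*(-6)) = 1293 - (-33 + 6) = 1293 - 1*(-27) = 1293 + 27 = 1320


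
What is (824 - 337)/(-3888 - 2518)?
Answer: -487/6406 ≈ -0.076023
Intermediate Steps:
(824 - 337)/(-3888 - 2518) = 487/(-6406) = 487*(-1/6406) = -487/6406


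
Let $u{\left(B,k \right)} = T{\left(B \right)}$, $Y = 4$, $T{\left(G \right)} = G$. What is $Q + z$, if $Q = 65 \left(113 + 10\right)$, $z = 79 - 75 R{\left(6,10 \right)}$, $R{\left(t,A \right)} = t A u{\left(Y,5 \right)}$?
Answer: $-9926$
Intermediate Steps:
$u{\left(B,k \right)} = B$
$R{\left(t,A \right)} = 4 A t$ ($R{\left(t,A \right)} = t A 4 = A t 4 = 4 A t$)
$z = -17921$ ($z = 79 - 75 \cdot 4 \cdot 10 \cdot 6 = 79 - 18000 = -17921$)
$Q = 7995$ ($Q = 65 \cdot 123 = 7995$)
$Q + z = 7995 - 17921 = -9926$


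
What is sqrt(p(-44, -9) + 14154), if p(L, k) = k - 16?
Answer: sqrt(14129) ≈ 118.87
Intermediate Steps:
p(L, k) = -16 + k
sqrt(p(-44, -9) + 14154) = sqrt((-16 - 9) + 14154) = sqrt(-25 + 14154) = sqrt(14129)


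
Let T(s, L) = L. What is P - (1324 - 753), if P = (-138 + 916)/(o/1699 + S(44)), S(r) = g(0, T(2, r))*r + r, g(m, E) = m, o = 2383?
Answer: -42724547/77139 ≈ -553.86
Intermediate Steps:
S(r) = r (S(r) = 0*r + r = 0 + r = r)
P = 1321822/77139 (P = (-138 + 916)/(2383/1699 + 44) = 778/(2383*(1/1699) + 44) = 778/(2383/1699 + 44) = 778/(77139/1699) = 778*(1699/77139) = 1321822/77139 ≈ 17.136)
P - (1324 - 753) = 1321822/77139 - (1324 - 753) = 1321822/77139 - 1*571 = 1321822/77139 - 571 = -42724547/77139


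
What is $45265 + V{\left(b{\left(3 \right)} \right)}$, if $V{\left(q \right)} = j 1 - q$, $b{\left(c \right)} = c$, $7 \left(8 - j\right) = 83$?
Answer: $\frac{316807}{7} \approx 45258.0$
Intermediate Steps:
$j = - \frac{27}{7}$ ($j = 8 - \frac{83}{7} = - \frac{27}{7} \approx -3.8571$)
$V{\left(q \right)} = - \frac{27}{7} - q$ ($V{\left(q \right)} = \left(- \frac{27}{7}\right) 1 - q = - \frac{27}{7} - q$)
$45265 + V{\left(b{\left(3 \right)} \right)} = 45265 - \frac{48}{7} = \frac{316807}{7}$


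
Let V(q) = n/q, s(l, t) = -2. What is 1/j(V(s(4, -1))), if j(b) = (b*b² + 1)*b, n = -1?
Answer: 16/9 ≈ 1.7778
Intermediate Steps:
V(q) = -1/q
j(b) = b*(1 + b³) (j(b) = (b³ + 1)*b = (1 + b³)*b = b*(1 + b³))
1/j(V(s(4, -1))) = 1/(-1/(-2) + (-1/(-2))⁴) = 1/(-1*(-½) + (-1*(-½))⁴) = 1/(½ + (½)⁴) = 1/(½ + 1/16) = 1/(9/16) = 16/9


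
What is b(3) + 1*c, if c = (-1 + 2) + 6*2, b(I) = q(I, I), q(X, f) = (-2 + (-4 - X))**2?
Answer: 94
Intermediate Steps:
q(X, f) = (-6 - X)**2
b(I) = (6 + I)**2
c = 13 (c = 1 + 12 = 13)
b(3) + 1*c = (6 + 3)**2 + 1*13 = 9**2 + 13 = 81 + 13 = 94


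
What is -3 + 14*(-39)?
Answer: -549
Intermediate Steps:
-3 + 14*(-39) = -3 - 546 = -549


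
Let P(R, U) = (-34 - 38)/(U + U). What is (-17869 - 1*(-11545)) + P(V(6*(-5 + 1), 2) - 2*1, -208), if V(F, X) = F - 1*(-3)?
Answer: -328839/52 ≈ -6323.8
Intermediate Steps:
V(F, X) = 3 + F (V(F, X) = F + 3 = 3 + F)
P(R, U) = -36/U (P(R, U) = -72*1/(2*U) = -36/U)
(-17869 - 1*(-11545)) + P(V(6*(-5 + 1), 2) - 2*1, -208) = (-17869 - 1*(-11545)) - 36/(-208) = (-17869 + 11545) - 36*(-1/208) = -6324 + 9/52 = -328839/52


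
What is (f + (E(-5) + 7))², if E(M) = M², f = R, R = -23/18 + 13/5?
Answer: 8994001/8100 ≈ 1110.4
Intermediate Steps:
R = 119/90 (R = -23*1/18 + 13*(⅕) = -23/18 + 13/5 = 119/90 ≈ 1.3222)
f = 119/90 ≈ 1.3222
(f + (E(-5) + 7))² = (119/90 + ((-5)² + 7))² = (119/90 + (25 + 7))² = (119/90 + 32)² = (2999/90)² = 8994001/8100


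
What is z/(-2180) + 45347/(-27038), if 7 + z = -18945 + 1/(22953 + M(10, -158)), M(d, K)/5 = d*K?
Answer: 622543480191/88726657052 ≈ 7.0164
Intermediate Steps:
M(d, K) = 5*K*d (M(d, K) = 5*(d*K) = 5*(K*d) = 5*K*d)
z = -285284455/15053 (z = -7 + (-18945 + 1/(22953 + 5*(-158)*10)) = -7 + (-18945 + 1/(22953 - 7900)) = -7 + (-18945 + 1/15053) = -7 - 285179084/15053 = -285284455/15053 ≈ -18952.)
z/(-2180) + 45347/(-27038) = -285284455/15053/(-2180) + 45347/(-27038) = -285284455/15053*(-1/2180) + 45347*(-1/27038) = 57056891/6563108 - 45347/27038 = 622543480191/88726657052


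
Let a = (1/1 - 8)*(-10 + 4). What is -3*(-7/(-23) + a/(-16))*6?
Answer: 3843/92 ≈ 41.772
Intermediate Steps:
a = 42 (a = (1 - 8)*(-6) = -7*(-6) = 42)
-3*(-7/(-23) + a/(-16))*6 = -3*(-7/(-23) + 42/(-16))*6 = -3*(-7*(-1/23) + 42*(-1/16))*6 = -3*(7/23 - 21/8)*6 = -3*(-427/184)*6 = (1281/184)*6 = 3843/92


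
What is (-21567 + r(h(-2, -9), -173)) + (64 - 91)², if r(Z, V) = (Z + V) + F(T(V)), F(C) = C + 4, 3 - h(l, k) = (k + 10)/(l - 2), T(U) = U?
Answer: -84707/4 ≈ -21177.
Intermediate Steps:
h(l, k) = 3 - (10 + k)/(-2 + l) (h(l, k) = 3 - (k + 10)/(l - 2) = 3 - (10 + k)/(-2 + l))
F(C) = 4 + C
r(Z, V) = 4 + Z + 2*V (r(Z, V) = (Z + V) + (4 + V) = (V + Z) + (4 + V) = 4 + Z + 2*V)
(-21567 + r(h(-2, -9), -173)) + (64 - 91)² = (-21567 + (4 + (-16 - 1*(-9) + 3*(-2))/(-2 - 2) + 2*(-173))) + (64 - 91)² = (-21567 + (4 + (-16 + 9 - 6)/(-4) - 346)) + (-27)² = (-21567 + (4 - ¼*(-13) - 346)) + 729 = (-21567 + (4 + 13/4 - 346)) + 729 = (-21567 - 1355/4) + 729 = -87623/4 + 729 = -84707/4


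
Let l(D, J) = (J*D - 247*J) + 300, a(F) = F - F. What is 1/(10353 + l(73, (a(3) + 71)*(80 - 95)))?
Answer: 1/195963 ≈ 5.1030e-6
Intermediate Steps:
a(F) = 0
l(D, J) = 300 - 247*J + D*J (l(D, J) = (D*J - 247*J) + 300 = (-247*J + D*J) + 300 = 300 - 247*J + D*J)
1/(10353 + l(73, (a(3) + 71)*(80 - 95))) = 1/(10353 + (300 - 247*(0 + 71)*(80 - 95) + 73*((0 + 71)*(80 - 95)))) = 1/(10353 + (300 - 17537*(-15) + 73*(71*(-15)))) = 1/(10353 + (300 - 247*(-1065) + 73*(-1065))) = 1/(10353 + (300 + 263055 - 77745)) = 1/(10353 + 185610) = 1/195963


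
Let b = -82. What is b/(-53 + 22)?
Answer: 82/31 ≈ 2.6452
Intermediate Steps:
b/(-53 + 22) = -82/(-53 + 22) = -82/(-31) = -82*(-1/31) = 82/31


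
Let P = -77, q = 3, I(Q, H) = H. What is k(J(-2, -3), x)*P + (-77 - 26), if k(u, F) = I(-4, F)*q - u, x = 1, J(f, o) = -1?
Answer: -411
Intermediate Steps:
k(u, F) = -u + 3*F (k(u, F) = F*3 - u = 3*F - u = -u + 3*F)
k(J(-2, -3), x)*P + (-77 - 26) = (-1*(-1) + 3*1)*(-77) + (-77 - 26) = (1 + 3)*(-77) - 103 = 4*(-77) - 103 = -308 - 103 = -411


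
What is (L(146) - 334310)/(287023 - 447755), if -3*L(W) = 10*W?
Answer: 502195/241098 ≈ 2.0830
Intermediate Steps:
L(W) = -10*W/3
(L(146) - 334310)/(287023 - 447755) = (-10/3*146 - 334310)/(287023 - 447755) = (-1460/3 - 334310)/(-160732) = -1004390/3*(-1/160732) = 502195/241098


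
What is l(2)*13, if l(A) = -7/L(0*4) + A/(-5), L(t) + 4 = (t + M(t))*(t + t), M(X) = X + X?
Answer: 351/20 ≈ 17.550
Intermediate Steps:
M(X) = 2*X
L(t) = -4 + 6*t² (L(t) = -4 + (t + 2*t)*(t + t) = -4 + (3*t)*(2*t) = -4 + 6*t²)
l(A) = 7/4 - A/5 (l(A) = -7/(-4 + 6*(0*4)²) + A/(-5) = -7/(-4 + 6*0²) + A*(-⅕) = -7/(-4 + 6*0) - A/5 = -7/(-4 + 0) - A/5 = -7/(-4) - A/5 = -7*(-¼) - A/5 = 7/4 - A/5)
l(2)*13 = (7/4 - ⅕*2)*13 = (7/4 - ⅖)*13 = (27/20)*13 = 351/20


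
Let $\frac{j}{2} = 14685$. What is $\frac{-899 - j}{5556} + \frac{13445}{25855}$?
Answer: $- \frac{141580915}{28730076} \approx -4.928$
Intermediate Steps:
$j = 29370$ ($j = 2 \cdot 14685 = 29370$)
$\frac{-899 - j}{5556} + \frac{13445}{25855} = \frac{-899 - 29370}{5556} + \frac{13445}{25855} = \left(-899 - 29370\right) \frac{1}{5556} + 13445 \cdot \frac{1}{25855} = \left(-30269\right) \frac{1}{5556} + \frac{2689}{5171} = - \frac{30269}{5556} + \frac{2689}{5171} = - \frac{141580915}{28730076}$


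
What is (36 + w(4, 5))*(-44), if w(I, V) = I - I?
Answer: -1584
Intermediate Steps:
w(I, V) = 0
(36 + w(4, 5))*(-44) = (36 + 0)*(-44) = 36*(-44) = -1584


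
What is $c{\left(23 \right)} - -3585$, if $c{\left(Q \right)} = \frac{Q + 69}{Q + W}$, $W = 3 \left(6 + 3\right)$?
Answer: $\frac{89671}{25} \approx 3586.8$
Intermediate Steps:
$W = 27$ ($W = 3 \cdot 9 = 27$)
$c{\left(Q \right)} = \frac{69 + Q}{27 + Q}$ ($c{\left(Q \right)} = \frac{Q + 69}{Q + 27} = \frac{69 + Q}{27 + Q}$)
$c{\left(23 \right)} - -3585 = \frac{69 + 23}{27 + 23} - -3585 = \frac{1}{50} \cdot 92 + 3585 = \frac{46}{25} + 3585 = \frac{89671}{25}$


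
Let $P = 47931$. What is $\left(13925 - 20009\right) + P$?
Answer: $41847$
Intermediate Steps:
$\left(13925 - 20009\right) + P = \left(13925 - 20009\right) + 47931 = -6084 + 47931 = 41847$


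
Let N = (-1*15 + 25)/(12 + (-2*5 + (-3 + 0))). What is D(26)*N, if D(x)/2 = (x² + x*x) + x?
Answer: -27560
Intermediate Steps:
D(x) = 2*x + 4*x² (D(x) = 2*((x² + x*x) + x) = 2*((x² + x²) + x) = 2*(2*x² + x) = 2*(x + 2*x²) = 2*x + 4*x²)
N = -10 (N = (-15 + 25)/(12 + (-10 - 3)) = 10/(12 - 13) = 10/(-1) = 10*(-1) = -10)
D(26)*N = (2*26*(1 + 2*26))*(-10) = (2*26*(1 + 52))*(-10) = (2*26*53)*(-10) = 2756*(-10) = -27560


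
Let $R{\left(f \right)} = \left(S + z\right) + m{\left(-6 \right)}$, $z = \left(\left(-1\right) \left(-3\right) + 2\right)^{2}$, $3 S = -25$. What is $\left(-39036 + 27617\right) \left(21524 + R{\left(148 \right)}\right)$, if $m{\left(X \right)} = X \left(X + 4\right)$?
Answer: $- \frac{738329702}{3} \approx -2.4611 \cdot 10^{8}$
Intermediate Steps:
$S = - \frac{25}{3}$ ($S = \frac{1}{3} \left(-25\right) = - \frac{25}{3} \approx -8.3333$)
$m{\left(X \right)} = X \left(4 + X\right)$
$z = 25$ ($z = \left(3 + 2\right)^{2} = 5^{2} = 25$)
$R{\left(f \right)} = \frac{86}{3}$ ($R{\left(f \right)} = \left(- \frac{25}{3} + 25\right) - 6 \left(4 - 6\right) = \frac{50}{3} - -12 = \frac{50}{3} + 12 = \frac{86}{3}$)
$\left(-39036 + 27617\right) \left(21524 + R{\left(148 \right)}\right) = \left(-39036 + 27617\right) \left(21524 + \frac{86}{3}\right) = \left(-11419\right) \frac{64658}{3} = - \frac{738329702}{3}$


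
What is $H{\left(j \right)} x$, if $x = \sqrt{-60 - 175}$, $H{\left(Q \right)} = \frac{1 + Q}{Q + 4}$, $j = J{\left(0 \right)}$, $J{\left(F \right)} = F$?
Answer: $\frac{i \sqrt{235}}{4} \approx 3.8324 i$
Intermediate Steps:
$j = 0$
$H{\left(Q \right)} = \frac{1 + Q}{4 + Q}$
$x = i \sqrt{235}$ ($x = \sqrt{-235} = i \sqrt{235} \approx 15.33 i$)
$H{\left(j \right)} x = \frac{1 + 0}{4 + 0} i \sqrt{235} = \frac{1}{4} \cdot 1 i \sqrt{235} = \frac{i \sqrt{235}}{4}$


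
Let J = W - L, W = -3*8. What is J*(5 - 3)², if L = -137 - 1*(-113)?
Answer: 0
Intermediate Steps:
W = -24
L = -24 (L = -137 + 113 = -24)
J = 0 (J = -24 - 1*(-24) = -24 + 24 = 0)
J*(5 - 3)² = 0*(5 - 3)² = 0*2² = 0*4 = 0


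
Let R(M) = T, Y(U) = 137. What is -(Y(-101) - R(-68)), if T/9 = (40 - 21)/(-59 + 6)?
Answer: -7432/53 ≈ -140.23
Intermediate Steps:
T = -171/53 (T = 9*((40 - 21)/(-59 + 6)) = 9*(19/(-53)) = 9*(19*(-1/53)) = 9*(-19/53) = -171/53 ≈ -3.2264)
R(M) = -171/53
-(Y(-101) - R(-68)) = -(137 - 1*(-171/53)) = -(137 + 171/53) = -1*7432/53 = -7432/53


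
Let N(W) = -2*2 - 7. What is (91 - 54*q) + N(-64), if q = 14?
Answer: -676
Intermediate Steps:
N(W) = -11 (N(W) = -4 - 7 = -11)
(91 - 54*q) + N(-64) = (91 - 54*14) - 11 = (91 - 756) - 11 = -665 - 11 = -676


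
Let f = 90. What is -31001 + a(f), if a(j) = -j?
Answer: -31091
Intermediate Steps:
-31001 + a(f) = -31001 - 1*90 = -31001 - 90 = -31091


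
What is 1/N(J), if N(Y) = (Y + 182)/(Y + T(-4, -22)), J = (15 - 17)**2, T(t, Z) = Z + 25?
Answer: 7/186 ≈ 0.037634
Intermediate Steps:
T(t, Z) = 25 + Z
J = 4 (J = (-2)**2 = 4)
N(Y) = (182 + Y)/(3 + Y) (N(Y) = (Y + 182)/(Y + (25 - 22)) = (182 + Y)/(Y + 3) = (182 + Y)/(3 + Y))
1/N(J) = 1/((182 + 4)/(3 + 4)) = 1/(186/7) = 7/186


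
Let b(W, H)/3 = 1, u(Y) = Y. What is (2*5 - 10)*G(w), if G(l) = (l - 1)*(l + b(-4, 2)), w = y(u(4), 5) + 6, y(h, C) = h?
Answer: 0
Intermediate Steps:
b(W, H) = 3 (b(W, H) = 3*1 = 3)
w = 10 (w = 4 + 6 = 10)
G(l) = (-1 + l)*(3 + l) (G(l) = (l - 1)*(l + 3) = (-1 + l)*(3 + l))
(2*5 - 10)*G(w) = (2*5 - 10)*(-3 + 10² + 2*10) = (10 - 10)*(-3 + 100 + 20) = 0*117 = 0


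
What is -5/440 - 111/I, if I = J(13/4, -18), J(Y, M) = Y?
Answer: -39085/1144 ≈ -34.165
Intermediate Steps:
I = 13/4 ≈ 3.2500
-5/440 - 111/I = -5/440 - 111/13/4 = -5*1/440 - 111*4/13 = -1/88 - 444/13 = -39085/1144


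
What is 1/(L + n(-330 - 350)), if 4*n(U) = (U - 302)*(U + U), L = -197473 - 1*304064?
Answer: -1/167657 ≈ -5.9646e-6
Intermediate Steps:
L = -501537 (L = -197473 - 304064 = -501537)
n(U) = U*(-302 + U)/2 (n(U) = ((U - 302)*(U + U))/4 = ((-302 + U)*(2*U))/4 = (2*U*(-302 + U))/4 = U*(-302 + U)/2)
1/(L + n(-330 - 350)) = 1/(-501537 + (-330 - 350)*(-302 + (-330 - 350))/2) = 1/(-501537 + (1/2)*(-680)*(-302 - 680)) = 1/(-501537 + (1/2)*(-680)*(-982)) = 1/(-501537 + 333880) = 1/(-167657) = -1/167657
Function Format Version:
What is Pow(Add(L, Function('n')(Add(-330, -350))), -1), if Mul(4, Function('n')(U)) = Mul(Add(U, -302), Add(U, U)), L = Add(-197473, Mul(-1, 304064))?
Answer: Rational(-1, 167657) ≈ -5.9646e-6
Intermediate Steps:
L = -501537 (L = Add(-197473, -304064) = -501537)
Function('n')(U) = Mul(Rational(1, 2), U, Add(-302, U)) (Function('n')(U) = Mul(Rational(1, 4), Mul(Add(U, -302), Add(U, U))) = Mul(Rational(1, 4), Mul(Add(-302, U), Mul(2, U))) = Mul(Rational(1, 4), Mul(2, U, Add(-302, U))) = Mul(Rational(1, 2), U, Add(-302, U)))
Pow(Add(L, Function('n')(Add(-330, -350))), -1) = Pow(Add(-501537, Mul(Rational(1, 2), Add(-330, -350), Add(-302, Add(-330, -350)))), -1) = Pow(Add(-501537, Mul(Rational(1, 2), -680, Add(-302, -680))), -1) = Pow(Add(-501537, Mul(Rational(1, 2), -680, -982)), -1) = Pow(Add(-501537, 333880), -1) = Pow(-167657, -1) = Rational(-1, 167657)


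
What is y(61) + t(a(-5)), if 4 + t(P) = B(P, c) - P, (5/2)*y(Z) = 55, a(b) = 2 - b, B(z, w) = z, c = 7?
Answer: 18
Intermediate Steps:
y(Z) = 22 (y(Z) = (2/5)*55 = 22)
t(P) = -4 (t(P) = -4 + (P - P) = -4 + 0 = -4)
y(61) + t(a(-5)) = 22 - 4 = 18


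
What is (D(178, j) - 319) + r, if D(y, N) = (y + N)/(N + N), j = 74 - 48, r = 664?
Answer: 4536/13 ≈ 348.92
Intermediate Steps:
j = 26
D(y, N) = (N + y)/(2*N) (D(y, N) = (N + y)/((2*N)) = (N + y)*(1/(2*N)) = (N + y)/(2*N))
(D(178, j) - 319) + r = ((½)*(26 + 178)/26 - 319) + 664 = ((½)*(1/26)*204 - 319) + 664 = (51/13 - 319) + 664 = -4096/13 + 664 = 4536/13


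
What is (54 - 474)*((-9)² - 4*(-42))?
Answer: -104580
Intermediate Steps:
(54 - 474)*((-9)² - 4*(-42)) = -420*(81 + 168) = -420*249 = -104580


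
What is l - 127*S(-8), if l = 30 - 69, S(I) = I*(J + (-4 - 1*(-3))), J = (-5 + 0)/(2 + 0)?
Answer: -3595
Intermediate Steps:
J = -5/2 ≈ -2.5000
S(I) = -7*I/2 (S(I) = I*(-5/2 + (-4 - 1*(-3))) = I*(-5/2 + (-4 + 3)) = I*(-5/2 - 1) = I*(-7/2) = -7*I/2)
l = -39
l - 127*S(-8) = -39 - (-889)*(-8)/2 = -39 - 127*28 = -39 - 3556 = -3595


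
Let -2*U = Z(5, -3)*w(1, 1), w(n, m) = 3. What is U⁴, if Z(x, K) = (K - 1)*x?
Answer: 810000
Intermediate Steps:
Z(x, K) = x*(-1 + K) (Z(x, K) = (-1 + K)*x = x*(-1 + K))
U = 30 (U = -5*(-1 - 3)*3/2 = -5*(-4)*3/2 = -(-10)*3 = -½*(-60) = 30)
U⁴ = 30⁴ = 810000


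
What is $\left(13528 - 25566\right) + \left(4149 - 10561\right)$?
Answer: $-18450$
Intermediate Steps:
$\left(13528 - 25566\right) + \left(4149 - 10561\right) = -12038 - 6412 = -18450$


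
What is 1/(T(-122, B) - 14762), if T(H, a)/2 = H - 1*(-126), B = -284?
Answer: -1/14754 ≈ -6.7778e-5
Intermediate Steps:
T(H, a) = 252 + 2*H (T(H, a) = 2*(H - 1*(-126)) = 2*(H + 126) = 2*(126 + H) = 252 + 2*H)
1/(T(-122, B) - 14762) = 1/((252 + 2*(-122)) - 14762) = 1/((252 - 244) - 14762) = 1/(8 - 14762) = 1/(-14754) = -1/14754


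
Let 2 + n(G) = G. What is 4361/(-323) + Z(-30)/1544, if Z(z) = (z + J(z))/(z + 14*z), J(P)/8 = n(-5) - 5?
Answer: -168332339/12467800 ≈ -13.501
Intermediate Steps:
n(G) = -2 + G
J(P) = -96 (J(P) = 8*((-2 - 5) - 5) = 8*(-7 - 5) = 8*(-12) = -96)
Z(z) = (-96 + z)/(15*z) (Z(z) = (z - 96)/(z + 14*z) = (-96 + z)/((15*z)) = (-96 + z)*(1/(15*z)) = (-96 + z)/(15*z))
4361/(-323) + Z(-30)/1544 = 4361/(-323) + ((1/15)*(-96 - 30)/(-30))/1544 = 4361*(-1/323) + ((1/15)*(-1/30)*(-126))*(1/1544) = -4361/323 + (7/25)*(1/1544) = -4361/323 + 7/38600 = -168332339/12467800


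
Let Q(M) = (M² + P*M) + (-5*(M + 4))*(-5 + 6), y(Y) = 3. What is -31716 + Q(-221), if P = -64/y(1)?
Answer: 68774/3 ≈ 22925.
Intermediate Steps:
P = -64/3 ≈ -21.333
Q(M) = -20 + M² - 79*M/3 (Q(M) = (M² - 64*M/3) + (-5*(M + 4))*(-5 + 6) = (M² - 64*M/3) - 5*(4 + M)*1 = (M² - 64*M/3) + (-20 - 5*M)*1 = (M² - 64*M/3) + (-20 - 5*M) = -20 + M² - 79*M/3)
-31716 + Q(-221) = -31716 + (-20 + (-221)² - 79/3*(-221)) = -31716 + (-20 + 48841 + 17459/3) = -31716 + 163922/3 = 68774/3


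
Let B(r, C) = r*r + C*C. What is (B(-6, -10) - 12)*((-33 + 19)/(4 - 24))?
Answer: 434/5 ≈ 86.800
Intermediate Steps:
B(r, C) = C² + r² (B(r, C) = r² + C² = C² + r²)
(B(-6, -10) - 12)*((-33 + 19)/(4 - 24)) = (((-10)² + (-6)²) - 12)*((-33 + 19)/(4 - 24)) = ((100 + 36) - 12)*(-14/(-20)) = (136 - 12)*(-14*(-1/20)) = 124*(7/10) = 434/5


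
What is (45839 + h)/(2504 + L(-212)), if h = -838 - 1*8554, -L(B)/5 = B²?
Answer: -12149/74072 ≈ -0.16402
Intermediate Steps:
L(B) = -5*B²
h = -9392 (h = -838 - 8554 = -9392)
(45839 + h)/(2504 + L(-212)) = (45839 - 9392)/(2504 - 5*(-212)²) = 36447/(2504 - 5*44944) = 36447/(2504 - 224720) = 36447/(-222216) = 36447*(-1/222216) = -12149/74072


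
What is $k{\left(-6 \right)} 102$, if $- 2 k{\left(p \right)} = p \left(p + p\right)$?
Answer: $-3672$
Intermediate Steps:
$k{\left(p \right)} = - p^{2}$ ($k{\left(p \right)} = - \frac{p \left(p + p\right)}{2} = - \frac{p 2 p}{2} = - \frac{2 p^{2}}{2} = - p^{2}$)
$k{\left(-6 \right)} 102 = - \left(-6\right)^{2} \cdot 102 = \left(-1\right) 36 \cdot 102 = \left(-36\right) 102 = -3672$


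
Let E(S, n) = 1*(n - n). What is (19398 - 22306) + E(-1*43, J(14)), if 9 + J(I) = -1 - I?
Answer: -2908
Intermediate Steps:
J(I) = -10 - I (J(I) = -9 + (-1 - I) = -10 - I)
E(S, n) = 0 (E(S, n) = 1*0 = 0)
(19398 - 22306) + E(-1*43, J(14)) = (19398 - 22306) + 0 = -2908 + 0 = -2908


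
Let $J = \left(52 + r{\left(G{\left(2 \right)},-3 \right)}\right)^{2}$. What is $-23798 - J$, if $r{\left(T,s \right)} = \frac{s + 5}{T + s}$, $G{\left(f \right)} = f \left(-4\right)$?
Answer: $- \frac{3204458}{121} \approx -26483.0$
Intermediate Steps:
$G{\left(f \right)} = - 4 f$
$r{\left(T,s \right)} = \frac{5 + s}{T + s}$
$J = \frac{324900}{121}$ ($J = \left(52 + \frac{5 - 3}{\left(-4\right) 2 - 3}\right)^{2} = \left(52 + \frac{1}{-8 - 3} \cdot 2\right)^{2} = \left(52 + \frac{1}{-11} \cdot 2\right)^{2} = \left(52 - \frac{2}{11}\right)^{2} = \left(\frac{570}{11}\right)^{2} = \frac{324900}{121} \approx 2685.1$)
$-23798 - J = -23798 - \frac{324900}{121} = - \frac{3204458}{121}$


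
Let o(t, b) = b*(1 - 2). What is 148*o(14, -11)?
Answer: 1628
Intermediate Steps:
o(t, b) = -b (o(t, b) = b*(-1) = -b)
148*o(14, -11) = 148*(-1*(-11)) = 148*11 = 1628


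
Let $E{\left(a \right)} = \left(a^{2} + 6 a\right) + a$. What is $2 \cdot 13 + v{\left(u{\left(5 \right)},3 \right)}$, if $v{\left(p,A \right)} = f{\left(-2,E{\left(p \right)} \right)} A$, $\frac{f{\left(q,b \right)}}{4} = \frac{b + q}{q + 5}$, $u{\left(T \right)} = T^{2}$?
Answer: $3218$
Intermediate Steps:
$E{\left(a \right)} = a^{2} + 7 a$
$f{\left(q,b \right)} = \frac{4 \left(b + q\right)}{5 + q}$ ($f{\left(q,b \right)} = 4 \frac{b + q}{q + 5} = 4 \frac{b + q}{5 + q} = \frac{4 \left(b + q\right)}{5 + q}$)
$v{\left(p,A \right)} = A \left(- \frac{8}{3} + \frac{4 p \left(7 + p\right)}{3}\right)$ ($v{\left(p,A \right)} = \frac{4 \left(p \left(7 + p\right) - 2\right)}{5 - 2} A = \frac{4 \left(-2 + p \left(7 + p\right)\right)}{3} A = 4 \cdot \frac{1}{3} \left(-2 + p \left(7 + p\right)\right) A = \left(- \frac{8}{3} + \frac{4 p \left(7 + p\right)}{3}\right) A = A \left(- \frac{8}{3} + \frac{4 p \left(7 + p\right)}{3}\right)$)
$2 \cdot 13 + v{\left(u{\left(5 \right)},3 \right)} = 2 \cdot 13 + \frac{4}{3} \cdot 3 \left(-2 + 5^{2} \left(7 + 5^{2}\right)\right) = 26 + \frac{4}{3} \cdot 3 \left(-2 + 25 \left(7 + 25\right)\right) = 26 + \frac{4}{3} \cdot 3 \left(-2 + 25 \cdot 32\right) = 26 + \frac{4}{3} \cdot 3 \left(-2 + 800\right) = 26 + \frac{4}{3} \cdot 3 \cdot 798 = 26 + 3192 = 3218$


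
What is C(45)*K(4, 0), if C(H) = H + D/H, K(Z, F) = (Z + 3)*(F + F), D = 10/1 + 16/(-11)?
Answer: 0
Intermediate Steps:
D = 94/11 (D = 10*1 + 16*(-1/11) = 10 - 16/11 = 94/11 ≈ 8.5455)
K(Z, F) = 2*F*(3 + Z) (K(Z, F) = (3 + Z)*(2*F) = 2*F*(3 + Z))
C(H) = H + 94/(11*H)
C(45)*K(4, 0) = (45 + (94/11)/45)*(2*0*(3 + 4)) = (45 + (94/11)*(1/45))*(2*0*7) = (45 + 94/495)*0 = (22369/495)*0 = 0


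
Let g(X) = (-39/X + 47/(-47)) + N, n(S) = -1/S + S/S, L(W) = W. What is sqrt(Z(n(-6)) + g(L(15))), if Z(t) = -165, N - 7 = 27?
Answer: I*sqrt(3365)/5 ≈ 11.602*I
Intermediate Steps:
n(S) = 1 - 1/S (n(S) = -1/S + 1 = 1 - 1/S)
N = 34 (N = 7 + 27 = 34)
g(X) = 33 - 39/X (g(X) = (-39/X + 47/(-47)) + 34 = (-39/X + 47*(-1/47)) + 34 = (-39/X - 1) + 34 = (-1 - 39/X) + 34 = 33 - 39/X)
sqrt(Z(n(-6)) + g(L(15))) = sqrt(-165 + (33 - 39/15)) = sqrt(-165 + (33 - 39*1/15)) = sqrt(-165 + (33 - 13/5)) = sqrt(-165 + 152/5) = sqrt(-673/5) = I*sqrt(3365)/5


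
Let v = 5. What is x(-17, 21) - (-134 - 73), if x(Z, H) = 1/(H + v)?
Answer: 5383/26 ≈ 207.04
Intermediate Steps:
x(Z, H) = 1/(5 + H) (x(Z, H) = 1/(H + 5) = 1/(5 + H))
x(-17, 21) - (-134 - 73) = 1/(5 + 21) - (-134 - 73) = 1/26 - 1*(-207) = 1/26 + 207 = 5383/26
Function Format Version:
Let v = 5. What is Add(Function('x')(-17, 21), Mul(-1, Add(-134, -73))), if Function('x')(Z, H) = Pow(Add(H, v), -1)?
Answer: Rational(5383, 26) ≈ 207.04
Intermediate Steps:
Function('x')(Z, H) = Pow(Add(5, H), -1) (Function('x')(Z, H) = Pow(Add(H, 5), -1) = Pow(Add(5, H), -1))
Add(Function('x')(-17, 21), Mul(-1, Add(-134, -73))) = Add(Pow(Add(5, 21), -1), Mul(-1, Add(-134, -73))) = Add(Pow(26, -1), Mul(-1, -207)) = Add(Rational(1, 26), 207) = Rational(5383, 26)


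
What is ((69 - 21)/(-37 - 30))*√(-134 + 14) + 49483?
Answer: 49483 - 96*I*√30/67 ≈ 49483.0 - 7.848*I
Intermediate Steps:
((69 - 21)/(-37 - 30))*√(-134 + 14) + 49483 = (48/(-67))*√(-120) + 49483 = (48*(-1/67))*(2*I*√30) + 49483 = -96*I*√30/67 + 49483 = 49483 - 96*I*√30/67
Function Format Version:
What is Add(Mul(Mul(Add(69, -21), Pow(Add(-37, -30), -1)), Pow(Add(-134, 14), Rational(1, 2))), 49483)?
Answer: Add(49483, Mul(Rational(-96, 67), I, Pow(30, Rational(1, 2)))) ≈ Add(49483., Mul(-7.8480, I))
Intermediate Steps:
Add(Mul(Mul(Add(69, -21), Pow(Add(-37, -30), -1)), Pow(Add(-134, 14), Rational(1, 2))), 49483) = Add(Mul(Mul(48, Pow(-67, -1)), Pow(-120, Rational(1, 2))), 49483) = Add(Mul(Mul(48, Rational(-1, 67)), Mul(2, I, Pow(30, Rational(1, 2)))), 49483) = Add(Mul(Rational(-48, 67), Mul(2, I, Pow(30, Rational(1, 2)))), 49483) = Add(Mul(Rational(-96, 67), I, Pow(30, Rational(1, 2))), 49483) = Add(49483, Mul(Rational(-96, 67), I, Pow(30, Rational(1, 2))))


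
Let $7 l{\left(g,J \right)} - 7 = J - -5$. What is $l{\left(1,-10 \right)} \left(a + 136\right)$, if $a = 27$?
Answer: $\frac{326}{7} \approx 46.571$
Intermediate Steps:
$l{\left(g,J \right)} = \frac{12}{7} + \frac{J}{7}$ ($l{\left(g,J \right)} = 1 + \frac{J - -5}{7} = 1 + \frac{J + 5}{7} = 1 + \frac{5 + J}{7} = 1 + \left(\frac{5}{7} + \frac{J}{7}\right) = \frac{12}{7} + \frac{J}{7}$)
$l{\left(1,-10 \right)} \left(a + 136\right) = \left(\frac{12}{7} + \frac{1}{7} \left(-10\right)\right) \left(27 + 136\right) = \left(\frac{12}{7} - \frac{10}{7}\right) 163 = \frac{2}{7} \cdot 163 = \frac{326}{7}$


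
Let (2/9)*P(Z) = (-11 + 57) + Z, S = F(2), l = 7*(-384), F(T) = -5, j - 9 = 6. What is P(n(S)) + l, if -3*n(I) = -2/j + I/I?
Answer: -24823/10 ≈ -2482.3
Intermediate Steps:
j = 15 (j = 9 + 6 = 15)
l = -2688
S = -5
n(I) = -13/45 (n(I) = -(-2/15 + I/I)/3 = -(-2*1/15 + 1)/3 = -(-2/15 + 1)/3 = -⅓*13/15 = -13/45)
P(Z) = 207 + 9*Z/2 (P(Z) = 9*((-11 + 57) + Z)/2 = 9*(46 + Z)/2 = 207 + 9*Z/2)
P(n(S)) + l = (207 + (9/2)*(-13/45)) - 2688 = (207 - 13/10) - 2688 = 2057/10 - 2688 = -24823/10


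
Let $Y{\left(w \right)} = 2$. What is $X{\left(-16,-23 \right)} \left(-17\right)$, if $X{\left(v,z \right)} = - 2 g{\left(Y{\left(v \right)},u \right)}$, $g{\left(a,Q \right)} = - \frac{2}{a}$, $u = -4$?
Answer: $-34$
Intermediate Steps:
$X{\left(v,z \right)} = 2$ ($X{\left(v,z \right)} = - 2 \left(- \frac{2}{2}\right) = - 2 \left(\left(-2\right) \frac{1}{2}\right) = \left(-2\right) \left(-1\right) = 2$)
$X{\left(-16,-23 \right)} \left(-17\right) = 2 \left(-17\right) = -34$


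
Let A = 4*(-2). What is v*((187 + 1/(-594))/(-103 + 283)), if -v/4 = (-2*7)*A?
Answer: -6220312/13365 ≈ -465.42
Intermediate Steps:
A = -8
v = -448 (v = -4*(-2*7)*(-8) = -(-56)*(-8) = -4*112 = -448)
v*((187 + 1/(-594))/(-103 + 283)) = -448*(187 + 1/(-594))/(-103 + 283) = -448*(187 - 1/594)/180 = -24881248/(297*180) = -448*111077/106920 = -6220312/13365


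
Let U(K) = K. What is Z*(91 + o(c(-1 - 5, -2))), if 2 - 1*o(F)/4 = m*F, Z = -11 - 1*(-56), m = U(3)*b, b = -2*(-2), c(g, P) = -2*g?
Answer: -21465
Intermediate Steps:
b = 4
m = 12 (m = 3*4 = 12)
Z = 45 (Z = -11 + 56 = 45)
o(F) = 8 - 48*F
Z*(91 + o(c(-1 - 5, -2))) = 45*(91 + (8 - (-96)*(-1 - 5))) = 45*(91 + (8 - (-96)*(-6))) = 45*(91 + (8 - 48*12)) = 45*(91 + (8 - 576)) = 45*(91 - 568) = 45*(-477) = -21465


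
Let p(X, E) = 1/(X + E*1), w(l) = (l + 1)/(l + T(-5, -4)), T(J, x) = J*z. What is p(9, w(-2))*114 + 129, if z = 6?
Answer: 40929/289 ≈ 141.62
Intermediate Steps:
T(J, x) = 6*J (T(J, x) = J*6 = 6*J)
w(l) = (1 + l)/(-30 + l) (w(l) = (l + 1)/(l + 6*(-5)) = (1 + l)/(l - 30) = (1 + l)/(-30 + l))
p(X, E) = 1/(E + X) (p(X, E) = 1/(X + E) = 1/(E + X))
p(9, w(-2))*114 + 129 = 114/((1 - 2)/(-30 - 2) + 9) + 129 = 114/(-1/(-32) + 9) + 129 = 114/(-1/32*(-1) + 9) + 129 = 114/(1/32 + 9) + 129 = 114/(289/32) + 129 = (32/289)*114 + 129 = 3648/289 + 129 = 40929/289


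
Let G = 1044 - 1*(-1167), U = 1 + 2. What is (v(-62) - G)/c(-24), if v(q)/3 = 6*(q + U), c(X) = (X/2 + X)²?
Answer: -1091/432 ≈ -2.5255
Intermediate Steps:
c(X) = 9*X²/4 (c(X) = (X*(½) + X)² = (X/2 + X)² = (3*X/2)² = 9*X²/4)
U = 3
v(q) = 54 + 18*q (v(q) = 3*(6*(q + 3)) = 3*(6*(3 + q)) = 3*(18 + 6*q) = 54 + 18*q)
G = 2211 (G = 1044 + 1167 = 2211)
(v(-62) - G)/c(-24) = ((54 + 18*(-62)) - 1*2211)/(((9/4)*(-24)²)) = ((54 - 1116) - 2211)/(((9/4)*576)) = (-1062 - 2211)/1296 = -3273*1/1296 = -1091/432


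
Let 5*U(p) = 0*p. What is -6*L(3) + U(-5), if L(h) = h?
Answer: -18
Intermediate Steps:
U(p) = 0 (U(p) = (0*p)/5 = (⅕)*0 = 0)
-6*L(3) + U(-5) = -6*3 + 0 = -18 + 0 = -18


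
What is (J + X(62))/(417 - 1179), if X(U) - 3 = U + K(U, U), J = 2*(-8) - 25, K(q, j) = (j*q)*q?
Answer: -119176/381 ≈ -312.80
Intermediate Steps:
K(q, j) = j*q²
J = -41 (J = -16 - 25 = -41)
X(U) = 3 + U + U³ (X(U) = 3 + (U + U*U²) = 3 + (U + U³) = 3 + U + U³)
(J + X(62))/(417 - 1179) = (-41 + (3 + 62 + 62³))/(417 - 1179) = (-41 + (3 + 62 + 238328))/(-762) = (-41 + 238393)*(-1/762) = 238352*(-1/762) = -119176/381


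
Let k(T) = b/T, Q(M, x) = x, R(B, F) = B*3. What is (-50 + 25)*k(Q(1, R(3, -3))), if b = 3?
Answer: -25/3 ≈ -8.3333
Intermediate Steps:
R(B, F) = 3*B
k(T) = 3/T
(-50 + 25)*k(Q(1, R(3, -3))) = (-50 + 25)*(3/((3*3))) = -75/9 = -25*1/3 = -25/3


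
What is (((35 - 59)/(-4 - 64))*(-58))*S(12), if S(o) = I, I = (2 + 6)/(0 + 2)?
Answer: -1392/17 ≈ -81.882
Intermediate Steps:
I = 4 (I = 8/2 = 8*(½) = 4)
S(o) = 4
(((35 - 59)/(-4 - 64))*(-58))*S(12) = (((35 - 59)/(-4 - 64))*(-58))*4 = (-24/(-68)*(-58))*4 = (-24*(-1/68)*(-58))*4 = ((6/17)*(-58))*4 = -348/17*4 = -1392/17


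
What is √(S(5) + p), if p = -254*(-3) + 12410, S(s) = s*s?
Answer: √13197 ≈ 114.88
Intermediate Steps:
S(s) = s²
p = 13172 (p = 762 + 12410 = 13172)
√(S(5) + p) = √(5² + 13172) = √(25 + 13172) = √13197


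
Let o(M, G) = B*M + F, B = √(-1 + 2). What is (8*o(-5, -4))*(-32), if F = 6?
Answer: -256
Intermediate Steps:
B = 1 (B = √1 = 1)
o(M, G) = 6 + M (o(M, G) = 1*M + 6 = M + 6 = 6 + M)
(8*o(-5, -4))*(-32) = (8*(6 - 5))*(-32) = (8*1)*(-32) = 8*(-32) = -256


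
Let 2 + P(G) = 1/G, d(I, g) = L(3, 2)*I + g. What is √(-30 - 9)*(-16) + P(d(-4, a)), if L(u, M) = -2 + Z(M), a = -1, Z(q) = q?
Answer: -3 - 16*I*√39 ≈ -3.0 - 99.92*I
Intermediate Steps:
L(u, M) = -2 + M
d(I, g) = g (d(I, g) = (-2 + 2)*I + g = 0*I + g = 0 + g = g)
P(G) = -2 + 1/G
√(-30 - 9)*(-16) + P(d(-4, a)) = √(-30 - 9)*(-16) + (-2 + 1/(-1)) = √(-39)*(-16) + (-2 - 1) = (I*√39)*(-16) - 3 = -16*I*√39 - 3 = -3 - 16*I*√39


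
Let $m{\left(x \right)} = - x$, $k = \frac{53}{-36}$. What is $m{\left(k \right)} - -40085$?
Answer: $\frac{1443113}{36} \approx 40087.0$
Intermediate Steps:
$k = - \frac{53}{36}$ ($k = 53 \left(- \frac{1}{36}\right) = - \frac{53}{36} \approx -1.4722$)
$m{\left(k \right)} - -40085 = \left(-1\right) \left(- \frac{53}{36}\right) - -40085 = \frac{53}{36} + 40085 = \frac{1443113}{36}$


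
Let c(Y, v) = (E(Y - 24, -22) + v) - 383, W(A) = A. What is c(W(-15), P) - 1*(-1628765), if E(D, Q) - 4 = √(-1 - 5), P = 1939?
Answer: 1630325 + I*√6 ≈ 1.6303e+6 + 2.4495*I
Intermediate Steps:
E(D, Q) = 4 + I*√6 (E(D, Q) = 4 + √(-1 - 5) = 4 + √(-6) = 4 + I*√6)
c(Y, v) = -379 + v + I*√6 (c(Y, v) = ((4 + I*√6) + v) - 383 = (4 + v + I*√6) - 383 = -379 + v + I*√6)
c(W(-15), P) - 1*(-1628765) = (-379 + 1939 + I*√6) - 1*(-1628765) = (1560 + I*√6) + 1628765 = 1630325 + I*√6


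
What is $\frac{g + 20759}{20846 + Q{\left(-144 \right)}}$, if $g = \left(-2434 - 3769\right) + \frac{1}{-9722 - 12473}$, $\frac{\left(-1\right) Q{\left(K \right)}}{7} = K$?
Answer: $\frac{46152917}{69292790} \approx 0.66606$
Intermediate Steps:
$Q{\left(K \right)} = - 7 K$
$g = - \frac{137675586}{22195}$ ($g = -6203 + \frac{1}{-22195} = -6203 - \frac{1}{22195} = - \frac{137675586}{22195} \approx -6203.0$)
$\frac{g + 20759}{20846 + Q{\left(-144 \right)}} = \frac{- \frac{137675586}{22195} + 20759}{20846 - -1008} = \frac{323070419}{22195 \left(20846 + 1008\right)} = \frac{323070419}{22195 \cdot 21854} = \frac{323070419}{22195} \cdot \frac{1}{21854} = \frac{46152917}{69292790}$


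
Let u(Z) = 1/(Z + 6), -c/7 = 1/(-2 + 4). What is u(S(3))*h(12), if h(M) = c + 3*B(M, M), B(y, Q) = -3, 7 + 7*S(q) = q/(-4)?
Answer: -350/137 ≈ -2.5547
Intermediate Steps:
S(q) = -1 - q/28 (S(q) = -1 + (q/(-4))/7 = -1 + (q*(-¼))/7 = -1 + (-q/4)/7 = -1 - q/28)
c = -7/2 (c = -7/(-2 + 4) = -7/2 ≈ -3.5000)
u(Z) = 1/(6 + Z)
h(M) = -25/2 (h(M) = -7/2 + 3*(-3) = -7/2 - 9 = -25/2)
u(S(3))*h(12) = -25/2/(6 + (-1 - 1/28*3)) = -25/2/(6 + (-1 - 3/28)) = -25/2/(6 - 31/28) = -25/2/(137/28) = (28/137)*(-25/2) = -350/137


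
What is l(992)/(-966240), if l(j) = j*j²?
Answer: -30505984/30195 ≈ -1010.3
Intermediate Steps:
l(j) = j³
l(992)/(-966240) = 992³/(-966240) = 976191488*(-1/966240) = -30505984/30195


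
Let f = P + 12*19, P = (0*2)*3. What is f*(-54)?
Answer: -12312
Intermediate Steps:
P = 0 (P = 0*3 = 0)
f = 228 (f = 0 + 12*19 = 0 + 228 = 228)
f*(-54) = 228*(-54) = -12312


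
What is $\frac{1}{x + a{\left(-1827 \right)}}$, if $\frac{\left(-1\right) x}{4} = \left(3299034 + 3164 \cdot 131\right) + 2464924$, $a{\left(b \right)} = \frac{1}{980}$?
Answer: $- \frac{980}{24219492639} \approx -4.0463 \cdot 10^{-8}$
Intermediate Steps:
$a{\left(b \right)} = \frac{1}{980}$
$x = -24713768$ ($x = - 4 \left(\left(3299034 + 3164 \cdot 131\right) + 2464924\right) = - 4 \left(\left(3299034 + 414484\right) + 2464924\right) = - 4 \left(3713518 + 2464924\right) = \left(-4\right) 6178442 = -24713768$)
$\frac{1}{x + a{\left(-1827 \right)}} = \frac{1}{-24713768 + \frac{1}{980}} = \frac{1}{- \frac{24219492639}{980}} = - \frac{980}{24219492639}$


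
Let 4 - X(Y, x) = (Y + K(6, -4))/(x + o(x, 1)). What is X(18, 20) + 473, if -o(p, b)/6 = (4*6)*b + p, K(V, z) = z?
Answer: 58201/122 ≈ 477.06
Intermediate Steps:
o(p, b) = -144*b - 6*p (o(p, b) = -6*((4*6)*b + p) = -6*(24*b + p) = -6*(p + 24*b) = -144*b - 6*p)
X(Y, x) = 4 - (-4 + Y)/(-144 - 5*x) (X(Y, x) = 4 - (Y - 4)/(x + (-144*1 - 6*x)) = 4 - (-4 + Y)/(x + (-144 - 6*x)) = 4 - (-4 + Y)/(-144 - 5*x))
X(18, 20) + 473 = (572 + 18 + 20*20)/(144 + 5*20) + 473 = (572 + 18 + 400)/(144 + 100) + 473 = 990/244 + 473 = (1/244)*990 + 473 = 495/122 + 473 = 58201/122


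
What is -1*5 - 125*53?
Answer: -6630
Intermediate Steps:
-1*5 - 125*53 = -5 - 6625 = -6630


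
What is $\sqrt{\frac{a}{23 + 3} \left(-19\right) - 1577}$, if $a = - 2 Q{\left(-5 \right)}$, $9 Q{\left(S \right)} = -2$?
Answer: $\frac{i \sqrt{2399111}}{39} \approx 39.716 i$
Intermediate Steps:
$Q{\left(S \right)} = - \frac{2}{9}$ ($Q{\left(S \right)} = \frac{1}{9} \left(-2\right) = - \frac{2}{9}$)
$a = \frac{4}{9}$ ($a = \left(-2\right) \left(- \frac{2}{9}\right) = \frac{4}{9} \approx 0.44444$)
$\sqrt{\frac{a}{23 + 3} \left(-19\right) - 1577} = \sqrt{\frac{4}{9 \left(23 + 3\right)} \left(-19\right) - 1577} = \sqrt{\frac{4}{9 \cdot 26} \left(-19\right) - 1577} = \sqrt{\frac{4}{9} \cdot \frac{1}{26} \left(-19\right) - 1577} = \sqrt{\frac{2}{117} \left(-19\right) - 1577} = \sqrt{- \frac{38}{117} - 1577} = \sqrt{- \frac{184547}{117}} = \frac{i \sqrt{2399111}}{39}$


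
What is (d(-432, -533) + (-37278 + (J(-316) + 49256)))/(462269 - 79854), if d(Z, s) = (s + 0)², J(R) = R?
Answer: 295751/382415 ≈ 0.77338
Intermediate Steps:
d(Z, s) = s²
(d(-432, -533) + (-37278 + (J(-316) + 49256)))/(462269 - 79854) = ((-533)² + (-37278 + (-316 + 49256)))/(462269 - 79854) = (284089 + (-37278 + 48940))/382415 = (284089 + 11662)*(1/382415) = 295751*(1/382415) = 295751/382415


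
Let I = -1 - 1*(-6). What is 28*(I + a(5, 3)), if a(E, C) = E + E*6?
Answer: 1120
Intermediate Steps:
a(E, C) = 7*E (a(E, C) = E + 6*E = 7*E)
I = 5 (I = -1 + 6 = 5)
28*(I + a(5, 3)) = 28*(5 + 7*5) = 28*(5 + 35) = 28*40 = 1120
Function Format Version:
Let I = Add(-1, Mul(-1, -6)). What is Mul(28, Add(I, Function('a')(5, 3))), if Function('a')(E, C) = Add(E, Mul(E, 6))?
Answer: 1120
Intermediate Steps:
Function('a')(E, C) = Mul(7, E) (Function('a')(E, C) = Add(E, Mul(6, E)) = Mul(7, E))
I = 5 (I = Add(-1, 6) = 5)
Mul(28, Add(I, Function('a')(5, 3))) = Mul(28, Add(5, Mul(7, 5))) = Mul(28, Add(5, 35)) = Mul(28, 40) = 1120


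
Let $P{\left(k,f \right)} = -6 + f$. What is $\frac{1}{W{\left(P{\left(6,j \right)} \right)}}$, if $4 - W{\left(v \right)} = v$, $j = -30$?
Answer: $\frac{1}{40} \approx 0.025$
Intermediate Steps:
$W{\left(v \right)} = 4 - v$
$\frac{1}{W{\left(P{\left(6,j \right)} \right)}} = \frac{1}{4 - \left(-6 - 30\right)} = \frac{1}{4 - -36} = \frac{1}{4 + 36} = \frac{1}{40}$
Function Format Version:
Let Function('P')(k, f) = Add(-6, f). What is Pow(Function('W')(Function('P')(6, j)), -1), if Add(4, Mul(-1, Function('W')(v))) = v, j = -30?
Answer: Rational(1, 40) ≈ 0.025000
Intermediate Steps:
Function('W')(v) = Add(4, Mul(-1, v))
Pow(Function('W')(Function('P')(6, j)), -1) = Pow(Add(4, Mul(-1, Add(-6, -30))), -1) = Pow(Add(4, Mul(-1, -36)), -1) = Pow(Add(4, 36), -1) = Pow(40, -1) = Rational(1, 40)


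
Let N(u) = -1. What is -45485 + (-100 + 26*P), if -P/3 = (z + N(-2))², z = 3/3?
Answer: -45585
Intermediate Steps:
z = 1 (z = 3*(⅓) = 1)
P = 0 (P = -3*(1 - 1)² = -3*0² = -3*0 = 0)
-45485 + (-100 + 26*P) = -45485 + (-100 + 26*0) = -45485 + (-100 + 0) = -45485 - 100 = -45585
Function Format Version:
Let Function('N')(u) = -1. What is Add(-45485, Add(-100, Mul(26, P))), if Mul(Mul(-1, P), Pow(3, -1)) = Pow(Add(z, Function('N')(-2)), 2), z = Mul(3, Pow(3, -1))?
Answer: -45585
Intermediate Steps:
z = 1 (z = Mul(3, Rational(1, 3)) = 1)
P = 0 (P = Mul(-3, Pow(Add(1, -1), 2)) = Mul(-3, Pow(0, 2)) = Mul(-3, 0) = 0)
Add(-45485, Add(-100, Mul(26, P))) = Add(-45485, Add(-100, Mul(26, 0))) = Add(-45485, Add(-100, 0)) = Add(-45485, -100) = -45585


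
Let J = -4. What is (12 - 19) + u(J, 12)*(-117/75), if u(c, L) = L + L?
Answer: -1111/25 ≈ -44.440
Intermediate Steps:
u(c, L) = 2*L
(12 - 19) + u(J, 12)*(-117/75) = (12 - 19) + (2*12)*(-117/75) = -7 + 24*(-117*1/75) = -7 + 24*(-39/25) = -7 - 936/25 = -1111/25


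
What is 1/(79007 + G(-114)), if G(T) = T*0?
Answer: 1/79007 ≈ 1.2657e-5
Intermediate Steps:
G(T) = 0
1/(79007 + G(-114)) = 1/(79007 + 0) = 1/79007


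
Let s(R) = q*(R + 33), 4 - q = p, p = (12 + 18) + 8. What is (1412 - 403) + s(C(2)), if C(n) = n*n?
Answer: -249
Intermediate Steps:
C(n) = n²
p = 38 (p = 30 + 8 = 38)
q = -34 (q = 4 - 1*38 = 4 - 38 = -34)
s(R) = -1122 - 34*R (s(R) = -34*(R + 33) = -34*(33 + R) = -1122 - 34*R)
(1412 - 403) + s(C(2)) = (1412 - 403) + (-1122 - 34*2²) = 1009 + (-1122 - 34*4) = 1009 + (-1122 - 136) = 1009 - 1258 = -249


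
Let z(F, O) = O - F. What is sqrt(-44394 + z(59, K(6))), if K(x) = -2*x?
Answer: I*sqrt(44465) ≈ 210.87*I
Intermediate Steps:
sqrt(-44394 + z(59, K(6))) = sqrt(-44394 + (-2*6 - 1*59)) = sqrt(-44394 + (-12 - 59)) = sqrt(-44394 - 71) = sqrt(-44465) = I*sqrt(44465)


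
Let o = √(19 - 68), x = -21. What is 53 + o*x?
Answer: 53 - 147*I ≈ 53.0 - 147.0*I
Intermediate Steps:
o = 7*I (o = √(-49) = 7*I ≈ 7.0*I)
53 + o*x = 53 + (7*I)*(-21) = 53 - 147*I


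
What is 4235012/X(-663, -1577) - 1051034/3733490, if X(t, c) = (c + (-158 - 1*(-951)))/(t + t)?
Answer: 1310367647636389/182941010 ≈ 7.1628e+6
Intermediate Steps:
X(t, c) = (793 + c)/(2*t) (X(t, c) = (c + (-158 + 951))/((2*t)) = (c + 793)*(1/(2*t)) = (793 + c)*(1/(2*t)) = (793 + c)/(2*t))
4235012/X(-663, -1577) - 1051034/3733490 = 4235012/(((1/2)*(793 - 1577)/(-663))) - 1051034/3733490 = 4235012/(((1/2)*(-1/663)*(-784))) - 1051034*1/3733490 = 4235012/(392/663) - 525517/1866745 = 4235012*(663/392) - 525517/1866745 = 701953239/98 - 525517/1866745 = 1310367647636389/182941010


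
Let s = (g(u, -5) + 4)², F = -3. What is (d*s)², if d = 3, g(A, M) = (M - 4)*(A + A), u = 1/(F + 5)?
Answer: 5625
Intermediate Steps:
u = ½ (u = 1/(-3 + 5) = 1/2 = ½ ≈ 0.50000)
g(A, M) = 2*A*(-4 + M) (g(A, M) = (-4 + M)*(2*A) = 2*A*(-4 + M))
s = 25 (s = (2*(½)*(-4 - 5) + 4)² = (2*(½)*(-9) + 4)² = (-9 + 4)² = (-5)² = 25)
(d*s)² = (3*25)² = 75² = 5625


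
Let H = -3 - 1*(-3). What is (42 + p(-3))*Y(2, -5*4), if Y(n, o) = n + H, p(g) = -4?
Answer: 76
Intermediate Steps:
H = 0 (H = -3 + 3 = 0)
Y(n, o) = n (Y(n, o) = n + 0 = n)
(42 + p(-3))*Y(2, -5*4) = (42 - 4)*2 = 38*2 = 76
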